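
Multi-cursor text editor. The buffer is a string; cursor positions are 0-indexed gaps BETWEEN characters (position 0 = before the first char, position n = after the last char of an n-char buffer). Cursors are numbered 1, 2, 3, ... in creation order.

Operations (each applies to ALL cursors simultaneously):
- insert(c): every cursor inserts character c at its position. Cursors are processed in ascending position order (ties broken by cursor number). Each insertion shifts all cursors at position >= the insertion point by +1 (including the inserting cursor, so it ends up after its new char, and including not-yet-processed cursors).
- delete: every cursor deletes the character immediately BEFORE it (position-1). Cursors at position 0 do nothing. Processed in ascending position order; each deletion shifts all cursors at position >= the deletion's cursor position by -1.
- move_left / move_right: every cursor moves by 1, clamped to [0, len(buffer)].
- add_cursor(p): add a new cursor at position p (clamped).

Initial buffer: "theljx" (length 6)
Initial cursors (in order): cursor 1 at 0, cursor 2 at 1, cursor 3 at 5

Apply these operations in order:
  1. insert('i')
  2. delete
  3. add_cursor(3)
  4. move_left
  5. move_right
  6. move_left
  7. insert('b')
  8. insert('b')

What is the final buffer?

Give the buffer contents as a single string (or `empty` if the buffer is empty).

After op 1 (insert('i')): buffer="itiheljix" (len 9), cursors c1@1 c2@3 c3@8, authorship 1.2....3.
After op 2 (delete): buffer="theljx" (len 6), cursors c1@0 c2@1 c3@5, authorship ......
After op 3 (add_cursor(3)): buffer="theljx" (len 6), cursors c1@0 c2@1 c4@3 c3@5, authorship ......
After op 4 (move_left): buffer="theljx" (len 6), cursors c1@0 c2@0 c4@2 c3@4, authorship ......
After op 5 (move_right): buffer="theljx" (len 6), cursors c1@1 c2@1 c4@3 c3@5, authorship ......
After op 6 (move_left): buffer="theljx" (len 6), cursors c1@0 c2@0 c4@2 c3@4, authorship ......
After op 7 (insert('b')): buffer="bbthbelbjx" (len 10), cursors c1@2 c2@2 c4@5 c3@8, authorship 12..4..3..
After op 8 (insert('b')): buffer="bbbbthbbelbbjx" (len 14), cursors c1@4 c2@4 c4@8 c3@12, authorship 1212..44..33..

Answer: bbbbthbbelbbjx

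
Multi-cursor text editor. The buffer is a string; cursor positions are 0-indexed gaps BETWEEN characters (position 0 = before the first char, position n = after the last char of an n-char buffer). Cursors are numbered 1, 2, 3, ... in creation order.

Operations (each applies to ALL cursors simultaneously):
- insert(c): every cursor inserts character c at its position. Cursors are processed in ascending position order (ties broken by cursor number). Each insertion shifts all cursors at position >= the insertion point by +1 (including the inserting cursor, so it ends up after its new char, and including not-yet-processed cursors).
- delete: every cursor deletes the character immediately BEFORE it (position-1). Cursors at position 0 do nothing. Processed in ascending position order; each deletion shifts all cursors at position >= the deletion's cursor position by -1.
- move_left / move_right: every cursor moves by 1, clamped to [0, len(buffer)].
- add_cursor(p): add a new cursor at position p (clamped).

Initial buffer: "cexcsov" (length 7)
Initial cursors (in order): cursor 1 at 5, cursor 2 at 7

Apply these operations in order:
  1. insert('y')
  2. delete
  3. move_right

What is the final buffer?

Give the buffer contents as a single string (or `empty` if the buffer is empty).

After op 1 (insert('y')): buffer="cexcsyovy" (len 9), cursors c1@6 c2@9, authorship .....1..2
After op 2 (delete): buffer="cexcsov" (len 7), cursors c1@5 c2@7, authorship .......
After op 3 (move_right): buffer="cexcsov" (len 7), cursors c1@6 c2@7, authorship .......

Answer: cexcsov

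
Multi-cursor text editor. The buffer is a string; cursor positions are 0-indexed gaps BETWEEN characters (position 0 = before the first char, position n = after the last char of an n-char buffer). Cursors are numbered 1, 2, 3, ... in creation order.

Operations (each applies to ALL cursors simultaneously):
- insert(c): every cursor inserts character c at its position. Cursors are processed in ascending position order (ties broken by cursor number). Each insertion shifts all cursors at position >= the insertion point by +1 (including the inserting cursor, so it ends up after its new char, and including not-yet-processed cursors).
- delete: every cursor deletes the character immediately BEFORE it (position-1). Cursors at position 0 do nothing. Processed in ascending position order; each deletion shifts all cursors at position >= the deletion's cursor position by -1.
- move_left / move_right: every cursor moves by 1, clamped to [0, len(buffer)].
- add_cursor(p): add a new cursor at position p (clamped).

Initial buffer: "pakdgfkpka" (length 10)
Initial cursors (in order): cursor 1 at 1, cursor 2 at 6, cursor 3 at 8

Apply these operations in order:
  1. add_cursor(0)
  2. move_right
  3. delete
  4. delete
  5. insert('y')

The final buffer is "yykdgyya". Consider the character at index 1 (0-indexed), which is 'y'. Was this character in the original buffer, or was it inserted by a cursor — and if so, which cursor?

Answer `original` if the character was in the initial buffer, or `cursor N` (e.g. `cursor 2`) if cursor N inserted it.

Answer: cursor 4

Derivation:
After op 1 (add_cursor(0)): buffer="pakdgfkpka" (len 10), cursors c4@0 c1@1 c2@6 c3@8, authorship ..........
After op 2 (move_right): buffer="pakdgfkpka" (len 10), cursors c4@1 c1@2 c2@7 c3@9, authorship ..........
After op 3 (delete): buffer="kdgfpa" (len 6), cursors c1@0 c4@0 c2@4 c3@5, authorship ......
After op 4 (delete): buffer="kdga" (len 4), cursors c1@0 c4@0 c2@3 c3@3, authorship ....
After op 5 (insert('y')): buffer="yykdgyya" (len 8), cursors c1@2 c4@2 c2@7 c3@7, authorship 14...23.
Authorship (.=original, N=cursor N): 1 4 . . . 2 3 .
Index 1: author = 4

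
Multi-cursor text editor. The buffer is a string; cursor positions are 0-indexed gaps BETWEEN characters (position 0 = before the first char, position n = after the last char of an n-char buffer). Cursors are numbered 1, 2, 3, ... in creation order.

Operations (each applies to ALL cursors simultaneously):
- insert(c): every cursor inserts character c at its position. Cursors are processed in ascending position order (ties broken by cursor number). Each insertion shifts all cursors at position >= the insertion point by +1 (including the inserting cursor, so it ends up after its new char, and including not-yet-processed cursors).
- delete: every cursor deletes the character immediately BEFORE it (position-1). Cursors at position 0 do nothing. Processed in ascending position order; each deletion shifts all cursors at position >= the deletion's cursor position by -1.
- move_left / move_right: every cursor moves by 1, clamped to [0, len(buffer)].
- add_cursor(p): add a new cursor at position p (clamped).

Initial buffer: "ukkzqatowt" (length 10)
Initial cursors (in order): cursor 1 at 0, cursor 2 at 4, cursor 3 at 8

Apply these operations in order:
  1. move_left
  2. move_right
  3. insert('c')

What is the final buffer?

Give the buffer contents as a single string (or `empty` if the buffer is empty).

Answer: uckkzcqatocwt

Derivation:
After op 1 (move_left): buffer="ukkzqatowt" (len 10), cursors c1@0 c2@3 c3@7, authorship ..........
After op 2 (move_right): buffer="ukkzqatowt" (len 10), cursors c1@1 c2@4 c3@8, authorship ..........
After op 3 (insert('c')): buffer="uckkzcqatocwt" (len 13), cursors c1@2 c2@6 c3@11, authorship .1...2....3..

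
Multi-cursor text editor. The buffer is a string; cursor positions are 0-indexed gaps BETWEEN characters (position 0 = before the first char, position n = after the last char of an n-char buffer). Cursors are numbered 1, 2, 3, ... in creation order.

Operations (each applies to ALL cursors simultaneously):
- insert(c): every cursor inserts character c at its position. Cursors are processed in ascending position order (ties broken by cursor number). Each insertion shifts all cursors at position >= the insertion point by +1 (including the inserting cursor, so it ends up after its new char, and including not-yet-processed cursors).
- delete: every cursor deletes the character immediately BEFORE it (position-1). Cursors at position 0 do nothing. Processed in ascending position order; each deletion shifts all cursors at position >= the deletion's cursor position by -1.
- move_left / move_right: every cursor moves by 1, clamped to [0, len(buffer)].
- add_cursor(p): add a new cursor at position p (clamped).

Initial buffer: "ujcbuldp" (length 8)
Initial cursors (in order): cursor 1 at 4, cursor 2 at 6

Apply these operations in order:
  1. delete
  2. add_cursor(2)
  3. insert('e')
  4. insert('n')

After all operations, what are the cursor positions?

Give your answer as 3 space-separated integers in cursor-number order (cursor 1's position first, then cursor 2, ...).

After op 1 (delete): buffer="ujcudp" (len 6), cursors c1@3 c2@4, authorship ......
After op 2 (add_cursor(2)): buffer="ujcudp" (len 6), cursors c3@2 c1@3 c2@4, authorship ......
After op 3 (insert('e')): buffer="ujeceuedp" (len 9), cursors c3@3 c1@5 c2@7, authorship ..3.1.2..
After op 4 (insert('n')): buffer="ujencenuendp" (len 12), cursors c3@4 c1@7 c2@10, authorship ..33.11.22..

Answer: 7 10 4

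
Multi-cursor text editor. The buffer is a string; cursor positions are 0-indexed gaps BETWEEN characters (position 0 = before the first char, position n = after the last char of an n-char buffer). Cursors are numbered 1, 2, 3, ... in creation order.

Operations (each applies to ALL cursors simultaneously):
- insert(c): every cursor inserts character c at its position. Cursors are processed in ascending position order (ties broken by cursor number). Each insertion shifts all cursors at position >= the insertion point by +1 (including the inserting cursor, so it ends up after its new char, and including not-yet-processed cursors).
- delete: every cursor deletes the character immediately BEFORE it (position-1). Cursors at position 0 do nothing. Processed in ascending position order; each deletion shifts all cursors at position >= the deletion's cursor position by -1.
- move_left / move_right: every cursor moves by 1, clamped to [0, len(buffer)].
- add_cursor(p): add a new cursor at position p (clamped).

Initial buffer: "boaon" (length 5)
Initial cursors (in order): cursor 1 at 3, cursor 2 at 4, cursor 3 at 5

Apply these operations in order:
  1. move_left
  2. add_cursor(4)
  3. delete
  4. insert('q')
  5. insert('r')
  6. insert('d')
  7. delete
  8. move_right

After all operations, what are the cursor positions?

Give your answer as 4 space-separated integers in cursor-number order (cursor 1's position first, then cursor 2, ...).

Answer: 9 9 9 9

Derivation:
After op 1 (move_left): buffer="boaon" (len 5), cursors c1@2 c2@3 c3@4, authorship .....
After op 2 (add_cursor(4)): buffer="boaon" (len 5), cursors c1@2 c2@3 c3@4 c4@4, authorship .....
After op 3 (delete): buffer="n" (len 1), cursors c1@0 c2@0 c3@0 c4@0, authorship .
After op 4 (insert('q')): buffer="qqqqn" (len 5), cursors c1@4 c2@4 c3@4 c4@4, authorship 1234.
After op 5 (insert('r')): buffer="qqqqrrrrn" (len 9), cursors c1@8 c2@8 c3@8 c4@8, authorship 12341234.
After op 6 (insert('d')): buffer="qqqqrrrrddddn" (len 13), cursors c1@12 c2@12 c3@12 c4@12, authorship 123412341234.
After op 7 (delete): buffer="qqqqrrrrn" (len 9), cursors c1@8 c2@8 c3@8 c4@8, authorship 12341234.
After op 8 (move_right): buffer="qqqqrrrrn" (len 9), cursors c1@9 c2@9 c3@9 c4@9, authorship 12341234.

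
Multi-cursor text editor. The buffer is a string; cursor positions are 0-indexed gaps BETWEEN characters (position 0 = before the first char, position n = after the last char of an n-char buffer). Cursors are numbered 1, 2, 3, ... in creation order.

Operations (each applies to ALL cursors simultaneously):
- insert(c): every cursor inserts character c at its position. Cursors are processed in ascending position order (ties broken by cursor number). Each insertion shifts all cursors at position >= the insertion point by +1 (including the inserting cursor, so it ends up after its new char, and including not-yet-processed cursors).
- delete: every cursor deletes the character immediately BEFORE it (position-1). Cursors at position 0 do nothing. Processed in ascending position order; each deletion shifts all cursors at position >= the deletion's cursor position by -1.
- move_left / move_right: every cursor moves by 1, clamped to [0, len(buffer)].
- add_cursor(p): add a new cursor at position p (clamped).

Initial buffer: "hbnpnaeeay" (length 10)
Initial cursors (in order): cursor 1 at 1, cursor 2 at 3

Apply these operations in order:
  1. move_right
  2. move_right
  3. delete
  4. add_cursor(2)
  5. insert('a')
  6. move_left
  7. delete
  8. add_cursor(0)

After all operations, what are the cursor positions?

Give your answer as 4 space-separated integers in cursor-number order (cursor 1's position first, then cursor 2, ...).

After op 1 (move_right): buffer="hbnpnaeeay" (len 10), cursors c1@2 c2@4, authorship ..........
After op 2 (move_right): buffer="hbnpnaeeay" (len 10), cursors c1@3 c2@5, authorship ..........
After op 3 (delete): buffer="hbpaeeay" (len 8), cursors c1@2 c2@3, authorship ........
After op 4 (add_cursor(2)): buffer="hbpaeeay" (len 8), cursors c1@2 c3@2 c2@3, authorship ........
After op 5 (insert('a')): buffer="hbaapaaeeay" (len 11), cursors c1@4 c3@4 c2@6, authorship ..13.2.....
After op 6 (move_left): buffer="hbaapaaeeay" (len 11), cursors c1@3 c3@3 c2@5, authorship ..13.2.....
After op 7 (delete): buffer="haaaeeay" (len 8), cursors c1@1 c3@1 c2@2, authorship .32.....
After op 8 (add_cursor(0)): buffer="haaaeeay" (len 8), cursors c4@0 c1@1 c3@1 c2@2, authorship .32.....

Answer: 1 2 1 0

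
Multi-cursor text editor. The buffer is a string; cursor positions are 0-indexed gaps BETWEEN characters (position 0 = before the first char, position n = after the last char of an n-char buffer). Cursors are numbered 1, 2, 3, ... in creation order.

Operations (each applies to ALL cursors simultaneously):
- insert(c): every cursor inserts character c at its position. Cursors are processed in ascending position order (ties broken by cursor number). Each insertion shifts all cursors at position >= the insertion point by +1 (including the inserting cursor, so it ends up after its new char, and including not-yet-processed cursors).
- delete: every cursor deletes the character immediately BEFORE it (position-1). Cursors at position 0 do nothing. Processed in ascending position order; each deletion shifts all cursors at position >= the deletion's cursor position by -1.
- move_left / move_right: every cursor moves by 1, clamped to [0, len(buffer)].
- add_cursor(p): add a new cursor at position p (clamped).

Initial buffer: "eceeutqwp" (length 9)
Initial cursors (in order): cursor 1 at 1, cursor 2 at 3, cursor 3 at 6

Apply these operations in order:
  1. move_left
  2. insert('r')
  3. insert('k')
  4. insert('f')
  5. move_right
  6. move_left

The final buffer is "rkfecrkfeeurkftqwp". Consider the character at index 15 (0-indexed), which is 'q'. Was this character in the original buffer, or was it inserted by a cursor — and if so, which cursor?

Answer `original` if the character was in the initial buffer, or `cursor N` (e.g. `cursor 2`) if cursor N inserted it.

Answer: original

Derivation:
After op 1 (move_left): buffer="eceeutqwp" (len 9), cursors c1@0 c2@2 c3@5, authorship .........
After op 2 (insert('r')): buffer="recreeurtqwp" (len 12), cursors c1@1 c2@4 c3@8, authorship 1..2...3....
After op 3 (insert('k')): buffer="rkecrkeeurktqwp" (len 15), cursors c1@2 c2@6 c3@11, authorship 11..22...33....
After op 4 (insert('f')): buffer="rkfecrkfeeurkftqwp" (len 18), cursors c1@3 c2@8 c3@14, authorship 111..222...333....
After op 5 (move_right): buffer="rkfecrkfeeurkftqwp" (len 18), cursors c1@4 c2@9 c3@15, authorship 111..222...333....
After op 6 (move_left): buffer="rkfecrkfeeurkftqwp" (len 18), cursors c1@3 c2@8 c3@14, authorship 111..222...333....
Authorship (.=original, N=cursor N): 1 1 1 . . 2 2 2 . . . 3 3 3 . . . .
Index 15: author = original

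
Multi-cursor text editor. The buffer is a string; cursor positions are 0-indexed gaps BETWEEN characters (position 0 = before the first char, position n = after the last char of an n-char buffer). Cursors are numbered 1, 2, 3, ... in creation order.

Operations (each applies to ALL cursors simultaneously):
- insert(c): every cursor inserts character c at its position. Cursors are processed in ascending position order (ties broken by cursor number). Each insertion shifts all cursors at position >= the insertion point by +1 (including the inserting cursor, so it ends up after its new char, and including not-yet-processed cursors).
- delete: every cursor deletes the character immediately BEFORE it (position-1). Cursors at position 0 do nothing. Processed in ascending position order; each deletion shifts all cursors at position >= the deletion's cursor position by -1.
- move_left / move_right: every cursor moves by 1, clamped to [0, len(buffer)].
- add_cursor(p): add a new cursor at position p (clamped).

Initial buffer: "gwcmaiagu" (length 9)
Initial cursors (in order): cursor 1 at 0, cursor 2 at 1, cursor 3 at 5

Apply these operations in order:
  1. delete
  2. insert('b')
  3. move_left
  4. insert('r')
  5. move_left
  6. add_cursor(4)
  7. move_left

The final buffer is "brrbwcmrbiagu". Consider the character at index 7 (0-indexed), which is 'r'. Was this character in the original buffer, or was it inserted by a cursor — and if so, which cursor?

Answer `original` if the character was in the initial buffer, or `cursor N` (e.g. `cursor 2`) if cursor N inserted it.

After op 1 (delete): buffer="wcmiagu" (len 7), cursors c1@0 c2@0 c3@3, authorship .......
After op 2 (insert('b')): buffer="bbwcmbiagu" (len 10), cursors c1@2 c2@2 c3@6, authorship 12...3....
After op 3 (move_left): buffer="bbwcmbiagu" (len 10), cursors c1@1 c2@1 c3@5, authorship 12...3....
After op 4 (insert('r')): buffer="brrbwcmrbiagu" (len 13), cursors c1@3 c2@3 c3@8, authorship 1122...33....
After op 5 (move_left): buffer="brrbwcmrbiagu" (len 13), cursors c1@2 c2@2 c3@7, authorship 1122...33....
After op 6 (add_cursor(4)): buffer="brrbwcmrbiagu" (len 13), cursors c1@2 c2@2 c4@4 c3@7, authorship 1122...33....
After op 7 (move_left): buffer="brrbwcmrbiagu" (len 13), cursors c1@1 c2@1 c4@3 c3@6, authorship 1122...33....
Authorship (.=original, N=cursor N): 1 1 2 2 . . . 3 3 . . . .
Index 7: author = 3

Answer: cursor 3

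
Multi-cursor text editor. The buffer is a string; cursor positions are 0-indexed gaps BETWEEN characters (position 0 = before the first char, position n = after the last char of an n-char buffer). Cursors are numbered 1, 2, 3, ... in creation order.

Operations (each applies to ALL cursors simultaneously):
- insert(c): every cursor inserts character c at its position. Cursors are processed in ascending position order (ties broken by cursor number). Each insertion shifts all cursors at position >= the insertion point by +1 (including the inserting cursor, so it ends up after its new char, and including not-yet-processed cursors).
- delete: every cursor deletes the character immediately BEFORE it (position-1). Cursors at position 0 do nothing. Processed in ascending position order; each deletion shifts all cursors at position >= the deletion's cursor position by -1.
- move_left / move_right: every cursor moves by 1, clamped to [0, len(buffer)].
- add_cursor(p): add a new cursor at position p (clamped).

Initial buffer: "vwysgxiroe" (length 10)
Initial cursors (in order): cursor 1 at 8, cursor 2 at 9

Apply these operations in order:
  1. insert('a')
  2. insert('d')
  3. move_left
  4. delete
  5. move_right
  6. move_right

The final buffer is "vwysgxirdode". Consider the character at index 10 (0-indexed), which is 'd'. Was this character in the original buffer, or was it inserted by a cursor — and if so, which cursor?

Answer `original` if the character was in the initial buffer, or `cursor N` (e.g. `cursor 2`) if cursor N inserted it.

After op 1 (insert('a')): buffer="vwysgxiraoae" (len 12), cursors c1@9 c2@11, authorship ........1.2.
After op 2 (insert('d')): buffer="vwysgxiradoade" (len 14), cursors c1@10 c2@13, authorship ........11.22.
After op 3 (move_left): buffer="vwysgxiradoade" (len 14), cursors c1@9 c2@12, authorship ........11.22.
After op 4 (delete): buffer="vwysgxirdode" (len 12), cursors c1@8 c2@10, authorship ........1.2.
After op 5 (move_right): buffer="vwysgxirdode" (len 12), cursors c1@9 c2@11, authorship ........1.2.
After op 6 (move_right): buffer="vwysgxirdode" (len 12), cursors c1@10 c2@12, authorship ........1.2.
Authorship (.=original, N=cursor N): . . . . . . . . 1 . 2 .
Index 10: author = 2

Answer: cursor 2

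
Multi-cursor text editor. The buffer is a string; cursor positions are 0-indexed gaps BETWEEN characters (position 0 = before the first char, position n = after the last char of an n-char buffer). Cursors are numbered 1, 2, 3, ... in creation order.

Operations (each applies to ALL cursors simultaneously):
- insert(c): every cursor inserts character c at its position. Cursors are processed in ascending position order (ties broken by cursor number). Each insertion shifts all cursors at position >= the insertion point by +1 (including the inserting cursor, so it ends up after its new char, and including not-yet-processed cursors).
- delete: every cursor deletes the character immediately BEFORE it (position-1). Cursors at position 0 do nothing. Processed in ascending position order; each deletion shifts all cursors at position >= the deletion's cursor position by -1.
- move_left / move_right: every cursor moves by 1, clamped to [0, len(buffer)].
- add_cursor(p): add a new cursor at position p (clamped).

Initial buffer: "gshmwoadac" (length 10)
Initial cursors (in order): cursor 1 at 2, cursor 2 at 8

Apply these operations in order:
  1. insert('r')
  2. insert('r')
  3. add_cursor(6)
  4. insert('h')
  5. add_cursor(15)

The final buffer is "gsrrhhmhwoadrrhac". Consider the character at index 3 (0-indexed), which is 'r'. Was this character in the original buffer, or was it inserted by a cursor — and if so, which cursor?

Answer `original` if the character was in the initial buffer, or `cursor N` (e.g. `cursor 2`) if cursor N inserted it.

Answer: cursor 1

Derivation:
After op 1 (insert('r')): buffer="gsrhmwoadrac" (len 12), cursors c1@3 c2@10, authorship ..1......2..
After op 2 (insert('r')): buffer="gsrrhmwoadrrac" (len 14), cursors c1@4 c2@12, authorship ..11......22..
After op 3 (add_cursor(6)): buffer="gsrrhmwoadrrac" (len 14), cursors c1@4 c3@6 c2@12, authorship ..11......22..
After op 4 (insert('h')): buffer="gsrrhhmhwoadrrhac" (len 17), cursors c1@5 c3@8 c2@15, authorship ..111..3....222..
After op 5 (add_cursor(15)): buffer="gsrrhhmhwoadrrhac" (len 17), cursors c1@5 c3@8 c2@15 c4@15, authorship ..111..3....222..
Authorship (.=original, N=cursor N): . . 1 1 1 . . 3 . . . . 2 2 2 . .
Index 3: author = 1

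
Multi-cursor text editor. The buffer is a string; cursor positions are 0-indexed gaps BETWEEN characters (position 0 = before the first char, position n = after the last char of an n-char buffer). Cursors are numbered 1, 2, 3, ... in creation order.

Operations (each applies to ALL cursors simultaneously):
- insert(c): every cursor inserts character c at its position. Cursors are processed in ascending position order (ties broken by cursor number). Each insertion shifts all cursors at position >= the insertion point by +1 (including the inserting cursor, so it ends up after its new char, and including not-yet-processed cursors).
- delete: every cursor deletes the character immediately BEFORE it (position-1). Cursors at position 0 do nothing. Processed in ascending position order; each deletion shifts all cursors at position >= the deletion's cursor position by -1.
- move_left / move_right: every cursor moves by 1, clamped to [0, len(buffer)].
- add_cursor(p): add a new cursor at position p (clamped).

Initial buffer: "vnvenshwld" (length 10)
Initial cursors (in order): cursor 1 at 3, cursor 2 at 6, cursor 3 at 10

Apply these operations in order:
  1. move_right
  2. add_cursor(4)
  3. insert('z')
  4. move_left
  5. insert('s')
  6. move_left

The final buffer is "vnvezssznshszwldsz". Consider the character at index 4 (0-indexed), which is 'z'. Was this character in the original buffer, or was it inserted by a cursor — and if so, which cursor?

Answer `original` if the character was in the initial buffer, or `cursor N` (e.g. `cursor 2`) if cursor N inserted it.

Answer: cursor 1

Derivation:
After op 1 (move_right): buffer="vnvenshwld" (len 10), cursors c1@4 c2@7 c3@10, authorship ..........
After op 2 (add_cursor(4)): buffer="vnvenshwld" (len 10), cursors c1@4 c4@4 c2@7 c3@10, authorship ..........
After op 3 (insert('z')): buffer="vnvezznshzwldz" (len 14), cursors c1@6 c4@6 c2@10 c3@14, authorship ....14...2...3
After op 4 (move_left): buffer="vnvezznshzwldz" (len 14), cursors c1@5 c4@5 c2@9 c3@13, authorship ....14...2...3
After op 5 (insert('s')): buffer="vnvezssznshszwldsz" (len 18), cursors c1@7 c4@7 c2@12 c3@17, authorship ....1144...22...33
After op 6 (move_left): buffer="vnvezssznshszwldsz" (len 18), cursors c1@6 c4@6 c2@11 c3@16, authorship ....1144...22...33
Authorship (.=original, N=cursor N): . . . . 1 1 4 4 . . . 2 2 . . . 3 3
Index 4: author = 1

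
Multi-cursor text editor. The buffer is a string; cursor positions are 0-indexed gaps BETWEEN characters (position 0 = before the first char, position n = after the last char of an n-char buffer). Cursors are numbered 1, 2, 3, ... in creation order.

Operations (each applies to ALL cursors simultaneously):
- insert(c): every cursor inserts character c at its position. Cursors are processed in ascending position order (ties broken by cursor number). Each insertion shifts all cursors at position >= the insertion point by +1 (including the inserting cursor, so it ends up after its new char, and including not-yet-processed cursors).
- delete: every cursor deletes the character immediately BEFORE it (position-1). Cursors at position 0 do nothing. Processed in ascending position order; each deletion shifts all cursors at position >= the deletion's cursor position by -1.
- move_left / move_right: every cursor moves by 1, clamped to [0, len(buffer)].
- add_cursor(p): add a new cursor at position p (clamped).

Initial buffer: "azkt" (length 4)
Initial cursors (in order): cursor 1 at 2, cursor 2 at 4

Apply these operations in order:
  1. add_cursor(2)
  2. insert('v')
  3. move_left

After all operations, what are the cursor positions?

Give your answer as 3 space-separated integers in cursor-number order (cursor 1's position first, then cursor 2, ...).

Answer: 3 6 3

Derivation:
After op 1 (add_cursor(2)): buffer="azkt" (len 4), cursors c1@2 c3@2 c2@4, authorship ....
After op 2 (insert('v')): buffer="azvvktv" (len 7), cursors c1@4 c3@4 c2@7, authorship ..13..2
After op 3 (move_left): buffer="azvvktv" (len 7), cursors c1@3 c3@3 c2@6, authorship ..13..2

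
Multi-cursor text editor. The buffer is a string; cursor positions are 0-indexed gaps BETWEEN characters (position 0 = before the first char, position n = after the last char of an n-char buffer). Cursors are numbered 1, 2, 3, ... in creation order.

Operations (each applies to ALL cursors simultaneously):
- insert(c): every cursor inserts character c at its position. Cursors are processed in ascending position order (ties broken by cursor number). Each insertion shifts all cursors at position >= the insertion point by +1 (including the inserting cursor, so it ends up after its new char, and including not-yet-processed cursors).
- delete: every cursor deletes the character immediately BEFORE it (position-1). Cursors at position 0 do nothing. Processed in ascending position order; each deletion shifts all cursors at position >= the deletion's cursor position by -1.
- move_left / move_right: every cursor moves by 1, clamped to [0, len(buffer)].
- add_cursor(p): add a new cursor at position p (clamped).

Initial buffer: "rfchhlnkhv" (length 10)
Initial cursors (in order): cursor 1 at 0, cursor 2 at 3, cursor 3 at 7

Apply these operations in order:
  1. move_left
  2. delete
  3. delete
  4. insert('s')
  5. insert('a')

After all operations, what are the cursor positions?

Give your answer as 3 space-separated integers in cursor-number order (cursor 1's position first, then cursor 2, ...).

Answer: 4 4 8

Derivation:
After op 1 (move_left): buffer="rfchhlnkhv" (len 10), cursors c1@0 c2@2 c3@6, authorship ..........
After op 2 (delete): buffer="rchhnkhv" (len 8), cursors c1@0 c2@1 c3@4, authorship ........
After op 3 (delete): buffer="chnkhv" (len 6), cursors c1@0 c2@0 c3@2, authorship ......
After op 4 (insert('s')): buffer="sschsnkhv" (len 9), cursors c1@2 c2@2 c3@5, authorship 12..3....
After op 5 (insert('a')): buffer="ssaachsankhv" (len 12), cursors c1@4 c2@4 c3@8, authorship 1212..33....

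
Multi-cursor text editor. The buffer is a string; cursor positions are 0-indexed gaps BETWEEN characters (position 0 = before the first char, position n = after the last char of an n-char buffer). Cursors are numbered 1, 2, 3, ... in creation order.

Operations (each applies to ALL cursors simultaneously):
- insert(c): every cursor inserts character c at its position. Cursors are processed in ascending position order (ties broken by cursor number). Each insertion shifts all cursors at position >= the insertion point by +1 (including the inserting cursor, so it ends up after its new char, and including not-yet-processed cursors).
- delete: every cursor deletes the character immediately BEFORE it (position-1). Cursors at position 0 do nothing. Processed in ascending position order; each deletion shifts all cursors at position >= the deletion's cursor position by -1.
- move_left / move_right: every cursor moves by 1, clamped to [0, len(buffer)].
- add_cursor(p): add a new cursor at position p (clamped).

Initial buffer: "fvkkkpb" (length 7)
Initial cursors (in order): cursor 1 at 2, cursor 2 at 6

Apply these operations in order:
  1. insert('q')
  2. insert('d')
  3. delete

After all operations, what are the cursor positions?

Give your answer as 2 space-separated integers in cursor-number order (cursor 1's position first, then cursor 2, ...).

After op 1 (insert('q')): buffer="fvqkkkpqb" (len 9), cursors c1@3 c2@8, authorship ..1....2.
After op 2 (insert('d')): buffer="fvqdkkkpqdb" (len 11), cursors c1@4 c2@10, authorship ..11....22.
After op 3 (delete): buffer="fvqkkkpqb" (len 9), cursors c1@3 c2@8, authorship ..1....2.

Answer: 3 8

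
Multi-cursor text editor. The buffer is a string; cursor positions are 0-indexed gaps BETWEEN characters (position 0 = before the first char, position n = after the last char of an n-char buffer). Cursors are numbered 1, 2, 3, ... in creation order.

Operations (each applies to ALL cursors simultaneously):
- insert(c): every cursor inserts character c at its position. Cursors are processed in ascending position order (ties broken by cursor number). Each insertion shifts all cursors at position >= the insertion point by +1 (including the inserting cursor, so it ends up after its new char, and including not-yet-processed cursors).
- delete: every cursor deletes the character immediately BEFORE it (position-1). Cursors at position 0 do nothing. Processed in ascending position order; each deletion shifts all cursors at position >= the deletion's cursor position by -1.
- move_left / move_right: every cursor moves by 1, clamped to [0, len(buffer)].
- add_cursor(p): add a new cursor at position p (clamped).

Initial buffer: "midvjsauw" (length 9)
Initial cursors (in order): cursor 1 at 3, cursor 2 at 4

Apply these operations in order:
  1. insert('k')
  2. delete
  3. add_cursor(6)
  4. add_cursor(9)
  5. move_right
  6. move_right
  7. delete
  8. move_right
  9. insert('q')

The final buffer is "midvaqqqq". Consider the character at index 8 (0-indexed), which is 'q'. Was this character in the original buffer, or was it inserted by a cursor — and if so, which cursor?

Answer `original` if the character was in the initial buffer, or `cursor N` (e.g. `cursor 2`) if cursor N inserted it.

Answer: cursor 4

Derivation:
After op 1 (insert('k')): buffer="midkvkjsauw" (len 11), cursors c1@4 c2@6, authorship ...1.2.....
After op 2 (delete): buffer="midvjsauw" (len 9), cursors c1@3 c2@4, authorship .........
After op 3 (add_cursor(6)): buffer="midvjsauw" (len 9), cursors c1@3 c2@4 c3@6, authorship .........
After op 4 (add_cursor(9)): buffer="midvjsauw" (len 9), cursors c1@3 c2@4 c3@6 c4@9, authorship .........
After op 5 (move_right): buffer="midvjsauw" (len 9), cursors c1@4 c2@5 c3@7 c4@9, authorship .........
After op 6 (move_right): buffer="midvjsauw" (len 9), cursors c1@5 c2@6 c3@8 c4@9, authorship .........
After op 7 (delete): buffer="midva" (len 5), cursors c1@4 c2@4 c3@5 c4@5, authorship .....
After op 8 (move_right): buffer="midva" (len 5), cursors c1@5 c2@5 c3@5 c4@5, authorship .....
After op 9 (insert('q')): buffer="midvaqqqq" (len 9), cursors c1@9 c2@9 c3@9 c4@9, authorship .....1234
Authorship (.=original, N=cursor N): . . . . . 1 2 3 4
Index 8: author = 4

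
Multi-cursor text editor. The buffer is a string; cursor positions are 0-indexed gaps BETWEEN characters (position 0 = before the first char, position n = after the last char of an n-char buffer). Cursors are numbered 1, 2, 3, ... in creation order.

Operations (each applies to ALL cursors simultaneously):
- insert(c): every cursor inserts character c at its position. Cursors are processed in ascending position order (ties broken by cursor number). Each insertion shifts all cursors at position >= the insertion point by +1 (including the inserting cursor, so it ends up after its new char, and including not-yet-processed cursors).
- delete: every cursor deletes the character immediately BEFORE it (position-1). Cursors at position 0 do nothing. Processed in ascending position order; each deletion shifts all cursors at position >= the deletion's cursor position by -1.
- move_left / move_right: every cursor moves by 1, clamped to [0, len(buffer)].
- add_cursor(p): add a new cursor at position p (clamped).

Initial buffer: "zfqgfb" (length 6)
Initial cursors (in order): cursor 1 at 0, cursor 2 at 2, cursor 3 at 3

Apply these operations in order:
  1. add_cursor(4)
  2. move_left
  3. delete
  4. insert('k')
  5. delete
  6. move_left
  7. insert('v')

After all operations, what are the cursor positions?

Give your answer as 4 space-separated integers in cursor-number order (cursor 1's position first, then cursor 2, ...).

After op 1 (add_cursor(4)): buffer="zfqgfb" (len 6), cursors c1@0 c2@2 c3@3 c4@4, authorship ......
After op 2 (move_left): buffer="zfqgfb" (len 6), cursors c1@0 c2@1 c3@2 c4@3, authorship ......
After op 3 (delete): buffer="gfb" (len 3), cursors c1@0 c2@0 c3@0 c4@0, authorship ...
After op 4 (insert('k')): buffer="kkkkgfb" (len 7), cursors c1@4 c2@4 c3@4 c4@4, authorship 1234...
After op 5 (delete): buffer="gfb" (len 3), cursors c1@0 c2@0 c3@0 c4@0, authorship ...
After op 6 (move_left): buffer="gfb" (len 3), cursors c1@0 c2@0 c3@0 c4@0, authorship ...
After op 7 (insert('v')): buffer="vvvvgfb" (len 7), cursors c1@4 c2@4 c3@4 c4@4, authorship 1234...

Answer: 4 4 4 4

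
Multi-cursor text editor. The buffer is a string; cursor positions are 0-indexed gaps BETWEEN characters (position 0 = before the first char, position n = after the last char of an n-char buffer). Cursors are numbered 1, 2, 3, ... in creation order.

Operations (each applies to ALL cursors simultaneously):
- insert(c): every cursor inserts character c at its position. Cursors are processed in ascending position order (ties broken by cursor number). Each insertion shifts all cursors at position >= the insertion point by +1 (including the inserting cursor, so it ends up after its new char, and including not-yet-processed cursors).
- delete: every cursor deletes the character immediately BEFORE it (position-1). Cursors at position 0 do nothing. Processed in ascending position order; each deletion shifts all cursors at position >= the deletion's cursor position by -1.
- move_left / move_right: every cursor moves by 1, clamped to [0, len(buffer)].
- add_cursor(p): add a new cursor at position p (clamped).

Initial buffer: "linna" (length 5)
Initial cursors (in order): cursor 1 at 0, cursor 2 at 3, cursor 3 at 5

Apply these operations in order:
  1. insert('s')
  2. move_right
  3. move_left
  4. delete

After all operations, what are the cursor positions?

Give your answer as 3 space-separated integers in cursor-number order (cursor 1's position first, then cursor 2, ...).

After op 1 (insert('s')): buffer="slinsnas" (len 8), cursors c1@1 c2@5 c3@8, authorship 1...2..3
After op 2 (move_right): buffer="slinsnas" (len 8), cursors c1@2 c2@6 c3@8, authorship 1...2..3
After op 3 (move_left): buffer="slinsnas" (len 8), cursors c1@1 c2@5 c3@7, authorship 1...2..3
After op 4 (delete): buffer="linns" (len 5), cursors c1@0 c2@3 c3@4, authorship ....3

Answer: 0 3 4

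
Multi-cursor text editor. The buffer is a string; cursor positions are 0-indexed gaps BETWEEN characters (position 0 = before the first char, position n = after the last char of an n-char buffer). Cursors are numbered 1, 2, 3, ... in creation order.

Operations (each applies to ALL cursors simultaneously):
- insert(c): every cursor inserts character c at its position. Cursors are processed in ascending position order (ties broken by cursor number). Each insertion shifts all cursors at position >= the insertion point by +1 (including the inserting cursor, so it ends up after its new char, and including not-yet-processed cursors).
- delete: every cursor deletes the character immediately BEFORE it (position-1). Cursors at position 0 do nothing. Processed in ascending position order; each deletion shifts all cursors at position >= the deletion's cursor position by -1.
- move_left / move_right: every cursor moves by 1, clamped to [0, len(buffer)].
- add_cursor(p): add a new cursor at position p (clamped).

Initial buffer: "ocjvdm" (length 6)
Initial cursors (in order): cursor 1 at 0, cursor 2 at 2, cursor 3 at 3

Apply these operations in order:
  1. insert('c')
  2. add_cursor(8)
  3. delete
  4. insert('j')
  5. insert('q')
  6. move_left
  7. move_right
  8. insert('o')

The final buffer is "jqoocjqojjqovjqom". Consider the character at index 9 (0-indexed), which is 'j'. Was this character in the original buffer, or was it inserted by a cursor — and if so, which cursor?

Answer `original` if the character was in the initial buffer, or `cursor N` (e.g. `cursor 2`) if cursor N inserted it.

Answer: cursor 3

Derivation:
After op 1 (insert('c')): buffer="coccjcvdm" (len 9), cursors c1@1 c2@4 c3@6, authorship 1..2.3...
After op 2 (add_cursor(8)): buffer="coccjcvdm" (len 9), cursors c1@1 c2@4 c3@6 c4@8, authorship 1..2.3...
After op 3 (delete): buffer="ocjvm" (len 5), cursors c1@0 c2@2 c3@3 c4@4, authorship .....
After op 4 (insert('j')): buffer="jocjjjvjm" (len 9), cursors c1@1 c2@4 c3@6 c4@8, authorship 1..2.3.4.
After op 5 (insert('q')): buffer="jqocjqjjqvjqm" (len 13), cursors c1@2 c2@6 c3@9 c4@12, authorship 11..22.33.44.
After op 6 (move_left): buffer="jqocjqjjqvjqm" (len 13), cursors c1@1 c2@5 c3@8 c4@11, authorship 11..22.33.44.
After op 7 (move_right): buffer="jqocjqjjqvjqm" (len 13), cursors c1@2 c2@6 c3@9 c4@12, authorship 11..22.33.44.
After op 8 (insert('o')): buffer="jqoocjqojjqovjqom" (len 17), cursors c1@3 c2@8 c3@12 c4@16, authorship 111..222.333.444.
Authorship (.=original, N=cursor N): 1 1 1 . . 2 2 2 . 3 3 3 . 4 4 4 .
Index 9: author = 3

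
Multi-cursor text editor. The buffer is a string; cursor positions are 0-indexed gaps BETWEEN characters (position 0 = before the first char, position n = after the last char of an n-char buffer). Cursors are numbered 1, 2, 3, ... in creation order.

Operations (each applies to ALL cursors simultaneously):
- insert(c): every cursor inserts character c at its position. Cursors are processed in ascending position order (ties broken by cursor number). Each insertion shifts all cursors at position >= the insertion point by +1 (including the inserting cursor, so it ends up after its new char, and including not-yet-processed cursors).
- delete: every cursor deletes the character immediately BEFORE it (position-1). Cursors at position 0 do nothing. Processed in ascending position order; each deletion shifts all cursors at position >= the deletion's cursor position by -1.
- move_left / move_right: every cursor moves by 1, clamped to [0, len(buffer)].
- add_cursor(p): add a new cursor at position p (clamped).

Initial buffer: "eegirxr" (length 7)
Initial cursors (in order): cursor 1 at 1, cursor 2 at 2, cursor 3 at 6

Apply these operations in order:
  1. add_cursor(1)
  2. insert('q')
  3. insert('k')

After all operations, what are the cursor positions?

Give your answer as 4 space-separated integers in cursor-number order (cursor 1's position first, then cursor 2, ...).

Answer: 5 8 14 5

Derivation:
After op 1 (add_cursor(1)): buffer="eegirxr" (len 7), cursors c1@1 c4@1 c2@2 c3@6, authorship .......
After op 2 (insert('q')): buffer="eqqeqgirxqr" (len 11), cursors c1@3 c4@3 c2@5 c3@10, authorship .14.2....3.
After op 3 (insert('k')): buffer="eqqkkeqkgirxqkr" (len 15), cursors c1@5 c4@5 c2@8 c3@14, authorship .1414.22....33.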